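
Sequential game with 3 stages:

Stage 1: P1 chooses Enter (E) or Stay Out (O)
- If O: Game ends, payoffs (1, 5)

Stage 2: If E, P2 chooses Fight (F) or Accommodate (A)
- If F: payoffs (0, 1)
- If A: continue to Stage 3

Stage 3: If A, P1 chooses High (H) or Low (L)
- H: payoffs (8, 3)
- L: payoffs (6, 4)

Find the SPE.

SPE: (E, A, H); Outcome (8, 3)

Work:
Stage 3: P1 chooses H (8 vs 6)
Stage 2: P2: F->1, A->3 (anticipating H). Choose A
Stage 1: P1: O->1, E->8 (anticipating A, H). Choose E
SPE path: E -> A -> H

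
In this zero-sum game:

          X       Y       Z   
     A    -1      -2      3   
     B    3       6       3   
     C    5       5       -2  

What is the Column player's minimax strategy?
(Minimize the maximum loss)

Column should play Z, value = 3

Work:
Column player minimizes Row's maximum payoff:
Column X: max payoff to Row = 5
Column Y: max payoff to Row = 6
Column Z: max payoff to Row = 3
Minimum is 3, achieved by column Z.
Minimax strategy: Z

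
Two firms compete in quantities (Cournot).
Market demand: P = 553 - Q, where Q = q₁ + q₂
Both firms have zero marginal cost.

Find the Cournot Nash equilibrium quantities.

q₁* = q₂* = 184.33; P* = 184.33

Work:
Profit: π_i = P·q_i = (a - q_i - q_j)·q_i
FOC: ∂π_i/∂q_i = a - 2q_i - q_j = 0
Reaction function: q_i = (553 - q_j)/2
Symmetry: q* = 553/3 = 184.33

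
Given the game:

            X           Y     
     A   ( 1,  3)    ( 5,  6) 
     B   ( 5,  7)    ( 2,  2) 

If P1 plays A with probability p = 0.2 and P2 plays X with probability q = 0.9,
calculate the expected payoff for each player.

E[P1] = 4.04, E[P2] = 5.86

Work:
E[P1] = p·q·π₁(A,X) + p·(1-q)·π₁(A,Y) + (1-p)·q·π₁(B,X) + (1-p)·(1-q)·π₁(B,Y)
= 0.2·0.9·1 + 0.2·0.1·5 + 0.8·0.9·5 + 0.8·0.1·2
= 4.04

E[P2] = 5.86 (similar calculation)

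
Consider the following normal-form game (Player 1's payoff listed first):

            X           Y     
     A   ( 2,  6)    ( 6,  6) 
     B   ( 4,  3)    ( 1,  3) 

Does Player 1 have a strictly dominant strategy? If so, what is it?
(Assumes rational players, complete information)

No strictly dominant strategy exists for Player 1

Work:
A strategy strictly dominates another if it gives a strictly higher payoff against every opponent action. Compare each pair of P1's strategies column-by-column:
  A vs B: [2 vs 4, 6 vs 1] → A does not strictly dominate B (column X: 2 ≤ 4)
  B vs A: [4 vs 2, 1 vs 6] → B does not strictly dominate A (column Y: 1 ≤ 6)
No single strategy strictly dominates all others → no strictly dominant strategy.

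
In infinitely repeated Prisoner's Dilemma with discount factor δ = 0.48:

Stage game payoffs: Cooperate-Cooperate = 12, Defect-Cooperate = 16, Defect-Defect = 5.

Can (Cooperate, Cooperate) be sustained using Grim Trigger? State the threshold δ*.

δ* = 0.3636; since δ = 0.48 ≥ 0.3636, cooperation can be sustained

Work:
For Grim Trigger:
Cooperate forever: 12/(1-δ)
Defect then punished: 16 + 5·δ/(1-δ)
Need: 12/(1-δ) ≥ 16 + 5·δ/(1-δ)
Solving: δ ≥ (T-R)/(T-P) = (16-12)/(16-5) = 0.3636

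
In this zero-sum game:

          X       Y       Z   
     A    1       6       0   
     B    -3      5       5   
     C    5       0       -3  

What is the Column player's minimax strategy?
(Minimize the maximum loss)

Column should play X or Z (all achieve the minimum), value = 5

Work:
Column player minimizes Row's maximum payoff:
Column X: max payoff to Row = 5
Column Y: max payoff to Row = 6
Column Z: max payoff to Row = 5
Minimum is 5, achieved by columns X, Z (tied).
Each of X or Z is a minimax strategy.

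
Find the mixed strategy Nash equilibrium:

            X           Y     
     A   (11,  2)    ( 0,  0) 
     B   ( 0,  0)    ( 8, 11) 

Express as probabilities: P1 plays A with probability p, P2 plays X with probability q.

p = 0.8462, q = 0.4211

Work:
Find probabilities that make opponent indifferent:
P2 chooses q to make P1 indifferent between A and B
P1 chooses p to make P2 indifferent between X and Y
Mixed NE: P1 plays (A: 0.8462, B: 0.1538), P2 plays (X: 0.4211, Y: 0.5789)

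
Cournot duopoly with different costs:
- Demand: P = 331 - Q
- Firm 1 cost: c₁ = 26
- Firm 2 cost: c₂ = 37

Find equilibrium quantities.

q₁* = 105.33, q₂* = 94.33

Work:
Reaction: q₁ = (331 - 26 - q₂)/2
Reaction: q₂ = (331 - 37 - q₁)/2
Solve simultaneously:
q₁* = (331 - 2×26 + 37)/3 = 105.33
q₂* = (331 - 2×37 + 26)/3 = 94.33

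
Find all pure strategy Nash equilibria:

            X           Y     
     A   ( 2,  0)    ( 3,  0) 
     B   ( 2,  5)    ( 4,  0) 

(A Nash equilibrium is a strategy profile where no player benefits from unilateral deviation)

Nash equilibrium: (A, X), (B, X)

Work:
Best responses:
  P1 vs X: payoffs [2, 2] → best response A/B (payoff 2)
  P1 vs Y: payoffs [3, 4] → best response B (payoff 4)
  P2 vs A: payoffs [0, 0] → best response X/Y (payoff 0)
  P2 vs B: payoffs [5, 0] → best response X (payoff 5)
Mutual best responses: (A,X), (B,X) → Nash equilibria.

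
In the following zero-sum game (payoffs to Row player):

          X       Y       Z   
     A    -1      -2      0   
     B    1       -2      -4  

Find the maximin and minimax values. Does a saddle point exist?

Maximin = -2, Minimax = -2, Saddle: True

Work:
Row minimums: [-2, -4] → maximin = -2
Column maximums: [1, -2, 0] → minimax = -2
Saddle point exists! Game value = -2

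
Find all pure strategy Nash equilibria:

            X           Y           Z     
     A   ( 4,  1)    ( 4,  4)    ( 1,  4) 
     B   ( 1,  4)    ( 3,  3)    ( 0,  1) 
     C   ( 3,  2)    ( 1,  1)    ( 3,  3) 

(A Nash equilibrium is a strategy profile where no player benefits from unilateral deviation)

Nash equilibrium: (A, Y), (C, Z)

Work:
Best responses:
  P1 vs X: payoffs [4, 1, 3] → best response A (payoff 4)
  P1 vs Y: payoffs [4, 3, 1] → best response A (payoff 4)
  P1 vs Z: payoffs [1, 0, 3] → best response C (payoff 3)
  P2 vs A: payoffs [1, 4, 4] → best response Y/Z (payoff 4)
  P2 vs B: payoffs [4, 3, 1] → best response X (payoff 4)
  P2 vs C: payoffs [2, 1, 3] → best response Z (payoff 3)
Mutual best responses: (A,Y), (C,Z) → Nash equilibria.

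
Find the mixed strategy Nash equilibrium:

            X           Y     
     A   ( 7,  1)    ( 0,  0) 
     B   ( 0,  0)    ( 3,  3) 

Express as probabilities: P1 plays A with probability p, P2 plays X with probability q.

p = 0.75, q = 0.3

Work:
Find probabilities that make opponent indifferent:
P2 chooses q to make P1 indifferent between A and B
P1 chooses p to make P2 indifferent between X and Y
Mixed NE: P1 plays (A: 0.75, B: 0.25), P2 plays (X: 0.3, Y: 0.7)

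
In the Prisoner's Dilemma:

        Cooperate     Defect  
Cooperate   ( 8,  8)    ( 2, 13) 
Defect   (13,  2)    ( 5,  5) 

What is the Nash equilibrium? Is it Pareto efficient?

(Defect, Defect) is NE; not Pareto efficient

Work:
Defect dominates Cooperate for both players:
If P2 cooperates: Defect (13) > Cooperate (8)
If P2 defects: Defect (5) > Cooperate (2)
NE: (Defect, Defect) with payoff (5, 5)
But (Cooperate, Cooperate) = (8, 8) Pareto dominates (5, 5)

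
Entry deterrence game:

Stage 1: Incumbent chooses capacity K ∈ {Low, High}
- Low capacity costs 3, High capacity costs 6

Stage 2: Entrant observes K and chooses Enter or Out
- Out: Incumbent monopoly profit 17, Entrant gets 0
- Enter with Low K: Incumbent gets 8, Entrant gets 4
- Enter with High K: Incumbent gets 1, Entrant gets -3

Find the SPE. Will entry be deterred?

SPE: (High, Enter|Low, Out|High); Entry deterred. Incumbent net profit = 11

Work:
After Low K: Entrant enters (4 > 0)
After High K: Entrant stays out (-3 < 0)
Incumbent: Low → 8−3=5, High → 17−6=11
Incumbent chooses High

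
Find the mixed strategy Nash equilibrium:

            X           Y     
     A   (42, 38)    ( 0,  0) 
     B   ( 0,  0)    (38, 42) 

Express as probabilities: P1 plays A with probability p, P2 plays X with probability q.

p = 0.525, q = 0.475

Work:
Find probabilities that make opponent indifferent:
P2 chooses q to make P1 indifferent between A and B
P1 chooses p to make P2 indifferent between X and Y
Mixed NE: P1 plays (A: 0.525, B: 0.475), P2 plays (X: 0.475, Y: 0.525)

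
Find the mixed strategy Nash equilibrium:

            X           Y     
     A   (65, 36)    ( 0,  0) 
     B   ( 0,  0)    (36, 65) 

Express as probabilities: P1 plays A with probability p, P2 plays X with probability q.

p = 0.6436, q = 0.3564

Work:
Find probabilities that make opponent indifferent:
P2 chooses q to make P1 indifferent between A and B
P1 chooses p to make P2 indifferent between X and Y
Mixed NE: P1 plays (A: 0.6436, B: 0.3564), P2 plays (X: 0.3564, Y: 0.6436)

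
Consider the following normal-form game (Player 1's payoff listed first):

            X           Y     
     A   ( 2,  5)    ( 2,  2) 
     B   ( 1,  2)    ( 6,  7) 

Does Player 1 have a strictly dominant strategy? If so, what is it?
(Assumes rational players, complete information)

No strictly dominant strategy exists for Player 1

Work:
A strategy strictly dominates another if it gives a strictly higher payoff against every opponent action. Compare each pair of P1's strategies column-by-column:
  A vs B: [2 vs 1, 2 vs 6] → A does not strictly dominate B (column Y: 2 ≤ 6)
  B vs A: [1 vs 2, 6 vs 2] → B does not strictly dominate A (column X: 1 ≤ 2)
No single strategy strictly dominates all others → no strictly dominant strategy.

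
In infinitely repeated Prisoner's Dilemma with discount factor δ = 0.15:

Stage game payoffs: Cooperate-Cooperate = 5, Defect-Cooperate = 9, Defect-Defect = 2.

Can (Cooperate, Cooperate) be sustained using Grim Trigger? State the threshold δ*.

δ* = 0.5714; since δ = 0.15 < 0.5714, cooperation cannot be sustained

Work:
For Grim Trigger:
Cooperate forever: 5/(1-δ)
Defect then punished: 9 + 2·δ/(1-δ)
Need: 5/(1-δ) ≥ 9 + 2·δ/(1-δ)
Solving: δ ≥ (T-R)/(T-P) = (9-5)/(9-2) = 0.5714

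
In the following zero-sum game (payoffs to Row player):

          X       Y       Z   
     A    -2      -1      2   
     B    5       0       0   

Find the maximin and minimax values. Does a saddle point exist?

Maximin = 0, Minimax = 0, Saddle: True

Work:
Row minimums: [-2, 0] → maximin = 0
Column maximums: [5, 0, 2] → minimax = 0
Saddle point exists! Game value = 0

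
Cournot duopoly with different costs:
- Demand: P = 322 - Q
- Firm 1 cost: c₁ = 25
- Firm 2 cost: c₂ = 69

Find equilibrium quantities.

q₁* = 113.67, q₂* = 69.67

Work:
Reaction: q₁ = (322 - 25 - q₂)/2
Reaction: q₂ = (322 - 69 - q₁)/2
Solve simultaneously:
q₁* = (322 - 2×25 + 69)/3 = 113.67
q₂* = (322 - 2×69 + 25)/3 = 69.67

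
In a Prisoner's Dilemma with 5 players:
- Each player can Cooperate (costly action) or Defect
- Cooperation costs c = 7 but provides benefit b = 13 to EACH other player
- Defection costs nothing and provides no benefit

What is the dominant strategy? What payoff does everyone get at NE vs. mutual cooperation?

Dominant: Defect; NE payoff = 0; Coop payoff = 45

Work:
Defect dominates (saves cost c = 7, benefit to others is external)
NE: All defect → everyone gets 0
If all cooperate: each receives (4)×13 - 7 = 45
Social dilemma: 45 > 0 but NE gives 0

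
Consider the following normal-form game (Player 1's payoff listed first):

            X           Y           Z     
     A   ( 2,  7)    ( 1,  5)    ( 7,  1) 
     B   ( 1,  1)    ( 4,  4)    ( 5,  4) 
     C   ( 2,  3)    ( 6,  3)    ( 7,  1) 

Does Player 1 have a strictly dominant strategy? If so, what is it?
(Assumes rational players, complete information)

No strictly dominant strategy exists for Player 1

Work:
A strategy strictly dominates another if it gives a strictly higher payoff against every opponent action. Compare each pair of P1's strategies column-by-column:
  A vs B: [2 vs 1, 1 vs 4, 7 vs 5] → A does not strictly dominate B (column Y: 1 ≤ 4)
  A vs C: [2 vs 2, 1 vs 6, 7 vs 7] → A does not strictly dominate C (column X: 2 ≤ 2)
  B vs A: [1 vs 2, 4 vs 1, 5 vs 7] → B does not strictly dominate A (column X: 1 ≤ 2)
  B vs C: [1 vs 2, 4 vs 6, 5 vs 7] → B does not strictly dominate C (column X: 1 ≤ 2)
  C vs A: [2 vs 2, 6 vs 1, 7 vs 7] → C does not strictly dominate A (column X: 2 ≤ 2)
  C vs B: [2 vs 1, 6 vs 4, 7 vs 5] → C strictly dominates B
No single strategy strictly dominates all others → no strictly dominant strategy.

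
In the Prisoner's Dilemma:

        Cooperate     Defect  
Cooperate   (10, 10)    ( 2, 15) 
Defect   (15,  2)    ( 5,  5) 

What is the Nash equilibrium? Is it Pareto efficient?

(Defect, Defect) is NE; not Pareto efficient

Work:
Defect dominates Cooperate for both players:
If P2 cooperates: Defect (15) > Cooperate (10)
If P2 defects: Defect (5) > Cooperate (2)
NE: (Defect, Defect) with payoff (5, 5)
But (Cooperate, Cooperate) = (10, 10) Pareto dominates (5, 5)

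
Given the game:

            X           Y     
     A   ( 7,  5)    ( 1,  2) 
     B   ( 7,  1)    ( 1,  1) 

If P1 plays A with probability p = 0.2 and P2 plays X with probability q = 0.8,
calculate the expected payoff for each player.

E[P1] = 5.8, E[P2] = 1.68

Work:
E[P1] = p·q·π₁(A,X) + p·(1-q)·π₁(A,Y) + (1-p)·q·π₁(B,X) + (1-p)·(1-q)·π₁(B,Y)
= 0.2·0.8·7 + 0.2·0.2·1 + 0.8·0.8·7 + 0.8·0.2·1
= 5.8

E[P2] = 1.68 (similar calculation)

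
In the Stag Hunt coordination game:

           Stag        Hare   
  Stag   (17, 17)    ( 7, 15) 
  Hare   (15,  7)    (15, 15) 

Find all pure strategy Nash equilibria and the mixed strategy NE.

Pure NE: (Stag, Stag) and (Hare, Hare); Mixed NE: p = 0.8, q = 0.8

Work:
Check pure NE:
(Stag, Stag): (17, 17) - no unilateral deviation beneficial
(Hare, Hare): (15, 15) - no unilateral deviation beneficial
Mixed NE: P1 plays Stag with p = 0.8, P2 plays Stag with q = 0.8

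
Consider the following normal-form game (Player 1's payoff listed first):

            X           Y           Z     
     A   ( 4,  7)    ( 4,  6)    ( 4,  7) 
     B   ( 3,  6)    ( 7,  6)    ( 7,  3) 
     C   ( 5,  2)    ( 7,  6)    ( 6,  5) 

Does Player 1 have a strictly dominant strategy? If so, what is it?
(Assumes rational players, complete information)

No strictly dominant strategy exists for Player 1

Work:
A strategy strictly dominates another if it gives a strictly higher payoff against every opponent action. Compare each pair of P1's strategies column-by-column:
  A vs B: [4 vs 3, 4 vs 7, 4 vs 7] → A does not strictly dominate B (column Y: 4 ≤ 7)
  A vs C: [4 vs 5, 4 vs 7, 4 vs 6] → A does not strictly dominate C (column X: 4 ≤ 5)
  B vs A: [3 vs 4, 7 vs 4, 7 vs 4] → B does not strictly dominate A (column X: 3 ≤ 4)
  B vs C: [3 vs 5, 7 vs 7, 7 vs 6] → B does not strictly dominate C (column X: 3 ≤ 5)
  C vs A: [5 vs 4, 7 vs 4, 6 vs 4] → C strictly dominates A
  C vs B: [5 vs 3, 7 vs 7, 6 vs 7] → C does not strictly dominate B (column Y: 7 ≤ 7)
No single strategy strictly dominates all others → no strictly dominant strategy.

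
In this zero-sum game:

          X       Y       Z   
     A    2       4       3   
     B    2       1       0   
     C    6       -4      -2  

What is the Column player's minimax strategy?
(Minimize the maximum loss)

Column should play Z, value = 3

Work:
Column player minimizes Row's maximum payoff:
Column X: max payoff to Row = 6
Column Y: max payoff to Row = 4
Column Z: max payoff to Row = 3
Minimum is 3, achieved by column Z.
Minimax strategy: Z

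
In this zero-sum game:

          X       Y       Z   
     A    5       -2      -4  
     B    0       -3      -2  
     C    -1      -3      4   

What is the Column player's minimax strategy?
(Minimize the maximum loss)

Column should play Y, value = -2

Work:
Column player minimizes Row's maximum payoff:
Column X: max payoff to Row = 5
Column Y: max payoff to Row = -2
Column Z: max payoff to Row = 4
Minimum is -2, achieved by column Y.
Minimax strategy: Y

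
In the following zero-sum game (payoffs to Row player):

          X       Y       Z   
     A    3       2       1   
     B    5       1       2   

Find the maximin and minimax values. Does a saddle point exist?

Maximin = 1, Minimax = 2, Saddle: False

Work:
Row minimums: [1, 1] → maximin = 1
Column maximums: [5, 2, 2] → minimax = 2
No saddle point (maximin ≠ minimax). Mixed strategy needed.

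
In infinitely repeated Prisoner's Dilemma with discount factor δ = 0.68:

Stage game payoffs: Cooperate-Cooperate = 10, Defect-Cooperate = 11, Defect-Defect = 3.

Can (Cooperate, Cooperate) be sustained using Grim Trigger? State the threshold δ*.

δ* = 0.125; since δ = 0.68 ≥ 0.125, cooperation can be sustained

Work:
For Grim Trigger:
Cooperate forever: 10/(1-δ)
Defect then punished: 11 + 3·δ/(1-δ)
Need: 10/(1-δ) ≥ 11 + 3·δ/(1-δ)
Solving: δ ≥ (T-R)/(T-P) = (11-10)/(11-3) = 0.125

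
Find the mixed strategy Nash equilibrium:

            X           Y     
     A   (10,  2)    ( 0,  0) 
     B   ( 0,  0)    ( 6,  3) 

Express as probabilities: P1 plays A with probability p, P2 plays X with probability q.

p = 0.6, q = 0.375

Work:
Find probabilities that make opponent indifferent:
P2 chooses q to make P1 indifferent between A and B
P1 chooses p to make P2 indifferent between X and Y
Mixed NE: P1 plays (A: 0.6, B: 0.4), P2 plays (X: 0.375, Y: 0.625)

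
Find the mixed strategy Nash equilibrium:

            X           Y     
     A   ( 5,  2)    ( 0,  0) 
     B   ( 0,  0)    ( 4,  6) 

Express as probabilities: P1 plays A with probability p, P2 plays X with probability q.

p = 0.75, q = 0.4444

Work:
Find probabilities that make opponent indifferent:
P2 chooses q to make P1 indifferent between A and B
P1 chooses p to make P2 indifferent between X and Y
Mixed NE: P1 plays (A: 0.75, B: 0.25), P2 plays (X: 0.4444, Y: 0.5556)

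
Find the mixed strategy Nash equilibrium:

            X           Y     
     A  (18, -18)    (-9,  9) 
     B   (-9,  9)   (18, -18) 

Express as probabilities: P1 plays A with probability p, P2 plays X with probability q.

p = 0.5, q = 0.5

Work:
Find probabilities that make opponent indifferent:
P2 chooses q to make P1 indifferent between A and B
P1 chooses p to make P2 indifferent between X and Y
Mixed NE: P1 plays (A: 0.5, B: 0.5), P2 plays (X: 0.5, Y: 0.5)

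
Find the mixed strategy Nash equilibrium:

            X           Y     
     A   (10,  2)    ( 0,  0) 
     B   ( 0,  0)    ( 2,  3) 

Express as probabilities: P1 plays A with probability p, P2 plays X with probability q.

p = 0.6, q = 0.1667

Work:
Find probabilities that make opponent indifferent:
P2 chooses q to make P1 indifferent between A and B
P1 chooses p to make P2 indifferent between X and Y
Mixed NE: P1 plays (A: 0.6, B: 0.4), P2 plays (X: 0.1667, Y: 0.8333)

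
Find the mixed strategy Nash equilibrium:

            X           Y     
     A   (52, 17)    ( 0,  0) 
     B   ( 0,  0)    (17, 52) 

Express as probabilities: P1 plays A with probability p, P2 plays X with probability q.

p = 0.7536, q = 0.2464

Work:
Find probabilities that make opponent indifferent:
P2 chooses q to make P1 indifferent between A and B
P1 chooses p to make P2 indifferent between X and Y
Mixed NE: P1 plays (A: 0.7536, B: 0.2464), P2 plays (X: 0.2464, Y: 0.7536)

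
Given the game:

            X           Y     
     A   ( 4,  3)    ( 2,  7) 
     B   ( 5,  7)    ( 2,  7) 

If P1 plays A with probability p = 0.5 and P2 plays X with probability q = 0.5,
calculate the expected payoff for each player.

E[P1] = 3.25, E[P2] = 6.0

Work:
E[P1] = p·q·π₁(A,X) + p·(1-q)·π₁(A,Y) + (1-p)·q·π₁(B,X) + (1-p)·(1-q)·π₁(B,Y)
= 0.5·0.5·4 + 0.5·0.5·2 + 0.5·0.5·5 + 0.5·0.5·2
= 3.25

E[P2] = 6.0 (similar calculation)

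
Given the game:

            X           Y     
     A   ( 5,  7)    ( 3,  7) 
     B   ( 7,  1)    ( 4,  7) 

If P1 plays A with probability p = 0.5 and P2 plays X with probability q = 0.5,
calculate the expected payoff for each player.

E[P1] = 4.75, E[P2] = 5.5

Work:
E[P1] = p·q·π₁(A,X) + p·(1-q)·π₁(A,Y) + (1-p)·q·π₁(B,X) + (1-p)·(1-q)·π₁(B,Y)
= 0.5·0.5·5 + 0.5·0.5·3 + 0.5·0.5·7 + 0.5·0.5·4
= 4.75

E[P2] = 5.5 (similar calculation)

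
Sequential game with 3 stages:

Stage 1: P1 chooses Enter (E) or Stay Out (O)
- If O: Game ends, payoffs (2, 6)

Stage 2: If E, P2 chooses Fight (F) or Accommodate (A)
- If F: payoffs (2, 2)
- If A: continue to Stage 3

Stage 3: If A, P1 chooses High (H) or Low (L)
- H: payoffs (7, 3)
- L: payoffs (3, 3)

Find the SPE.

SPE: (E, A, H); Outcome (7, 3)

Work:
Stage 3: P1 chooses H (7 vs 3)
Stage 2: P2: F->2, A->3 (anticipating H). Choose A
Stage 1: P1: O->2, E->7 (anticipating A, H). Choose E
SPE path: E -> A -> H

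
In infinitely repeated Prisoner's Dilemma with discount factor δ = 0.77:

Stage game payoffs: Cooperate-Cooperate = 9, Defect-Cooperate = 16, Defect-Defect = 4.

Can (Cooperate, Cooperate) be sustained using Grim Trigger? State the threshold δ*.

δ* = 0.5833; since δ = 0.77 ≥ 0.5833, cooperation can be sustained

Work:
For Grim Trigger:
Cooperate forever: 9/(1-δ)
Defect then punished: 16 + 4·δ/(1-δ)
Need: 9/(1-δ) ≥ 16 + 4·δ/(1-δ)
Solving: δ ≥ (T-R)/(T-P) = (16-9)/(16-4) = 0.5833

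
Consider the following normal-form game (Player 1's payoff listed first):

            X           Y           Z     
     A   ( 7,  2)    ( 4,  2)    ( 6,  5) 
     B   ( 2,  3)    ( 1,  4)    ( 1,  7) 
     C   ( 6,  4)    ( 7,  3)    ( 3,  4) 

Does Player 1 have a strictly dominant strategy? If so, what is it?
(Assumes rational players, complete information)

No strictly dominant strategy exists for Player 1

Work:
A strategy strictly dominates another if it gives a strictly higher payoff against every opponent action. Compare each pair of P1's strategies column-by-column:
  A vs B: [7 vs 2, 4 vs 1, 6 vs 1] → A strictly dominates B
  A vs C: [7 vs 6, 4 vs 7, 6 vs 3] → A does not strictly dominate C (column Y: 4 ≤ 7)
  B vs A: [2 vs 7, 1 vs 4, 1 vs 6] → B does not strictly dominate A (column X: 2 ≤ 7)
  B vs C: [2 vs 6, 1 vs 7, 1 vs 3] → B does not strictly dominate C (column X: 2 ≤ 6)
  C vs A: [6 vs 7, 7 vs 4, 3 vs 6] → C does not strictly dominate A (column X: 6 ≤ 7)
  C vs B: [6 vs 2, 7 vs 1, 3 vs 1] → C strictly dominates B
No single strategy strictly dominates all others → no strictly dominant strategy.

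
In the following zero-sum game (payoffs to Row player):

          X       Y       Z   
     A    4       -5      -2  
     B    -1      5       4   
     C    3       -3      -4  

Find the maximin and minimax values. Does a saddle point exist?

Maximin = -1, Minimax = 4, Saddle: False

Work:
Row minimums: [-5, -1, -4] → maximin = -1
Column maximums: [4, 5, 4] → minimax = 4
No saddle point (maximin ≠ minimax). Mixed strategy needed.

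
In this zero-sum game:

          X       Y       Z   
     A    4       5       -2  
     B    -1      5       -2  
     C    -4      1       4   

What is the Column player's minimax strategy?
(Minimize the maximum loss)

Column should play X or Z (all achieve the minimum), value = 4

Work:
Column player minimizes Row's maximum payoff:
Column X: max payoff to Row = 4
Column Y: max payoff to Row = 5
Column Z: max payoff to Row = 4
Minimum is 4, achieved by columns X, Z (tied).
Each of X or Z is a minimax strategy.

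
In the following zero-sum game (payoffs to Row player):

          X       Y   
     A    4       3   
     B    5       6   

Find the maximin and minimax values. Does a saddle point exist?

Maximin = 5, Minimax = 5, Saddle: True

Work:
Row minimums: [3, 5] → maximin = 5
Column maximums: [5, 6] → minimax = 5
Saddle point exists! Game value = 5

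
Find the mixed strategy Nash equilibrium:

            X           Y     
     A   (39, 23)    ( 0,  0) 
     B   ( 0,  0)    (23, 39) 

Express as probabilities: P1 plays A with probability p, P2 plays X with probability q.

p = 0.629, q = 0.371

Work:
Find probabilities that make opponent indifferent:
P2 chooses q to make P1 indifferent between A and B
P1 chooses p to make P2 indifferent between X and Y
Mixed NE: P1 plays (A: 0.629, B: 0.371), P2 plays (X: 0.371, Y: 0.629)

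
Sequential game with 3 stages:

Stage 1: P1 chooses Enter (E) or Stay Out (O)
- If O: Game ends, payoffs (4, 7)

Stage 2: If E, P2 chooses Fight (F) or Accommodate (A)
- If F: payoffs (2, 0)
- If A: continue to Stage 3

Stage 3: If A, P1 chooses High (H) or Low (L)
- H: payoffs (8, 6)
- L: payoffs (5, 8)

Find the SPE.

SPE: (E, A, H); Outcome (8, 6)

Work:
Stage 3: P1 chooses H (8 vs 5)
Stage 2: P2: F->0, A->6 (anticipating H). Choose A
Stage 1: P1: O->4, E->8 (anticipating A, H). Choose E
SPE path: E -> A -> H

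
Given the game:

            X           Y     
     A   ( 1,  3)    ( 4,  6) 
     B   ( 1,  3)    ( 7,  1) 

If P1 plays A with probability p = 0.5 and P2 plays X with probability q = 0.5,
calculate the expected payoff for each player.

E[P1] = 3.25, E[P2] = 3.25

Work:
E[P1] = p·q·π₁(A,X) + p·(1-q)·π₁(A,Y) + (1-p)·q·π₁(B,X) + (1-p)·(1-q)·π₁(B,Y)
= 0.5·0.5·1 + 0.5·0.5·4 + 0.5·0.5·1 + 0.5·0.5·7
= 3.25

E[P2] = 3.25 (similar calculation)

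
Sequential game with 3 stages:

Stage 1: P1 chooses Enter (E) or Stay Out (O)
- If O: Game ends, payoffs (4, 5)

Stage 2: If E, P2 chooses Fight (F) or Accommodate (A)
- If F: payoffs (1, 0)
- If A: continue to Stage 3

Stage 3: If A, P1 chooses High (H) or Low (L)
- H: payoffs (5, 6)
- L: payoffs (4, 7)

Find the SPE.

SPE: (E, A, H); Outcome (5, 6)

Work:
Stage 3: P1 chooses H (5 vs 4)
Stage 2: P2: F->0, A->6 (anticipating H). Choose A
Stage 1: P1: O->4, E->5 (anticipating A, H). Choose E
SPE path: E -> A -> H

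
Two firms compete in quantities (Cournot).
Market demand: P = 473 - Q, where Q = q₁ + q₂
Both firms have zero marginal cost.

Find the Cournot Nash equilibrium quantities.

q₁* = q₂* = 157.67; P* = 157.67

Work:
Profit: π_i = P·q_i = (a - q_i - q_j)·q_i
FOC: ∂π_i/∂q_i = a - 2q_i - q_j = 0
Reaction function: q_i = (473 - q_j)/2
Symmetry: q* = 473/3 = 157.67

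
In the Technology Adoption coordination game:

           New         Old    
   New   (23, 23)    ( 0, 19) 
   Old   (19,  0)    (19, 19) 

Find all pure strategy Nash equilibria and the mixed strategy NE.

Pure NE: (New, New) and (Old, Old); Mixed NE: p = 0.8261, q = 0.8261

Work:
Check pure NE:
(New, New): (23, 23) - no unilateral deviation beneficial
(Old, Old): (19, 19) - no unilateral deviation beneficial
Mixed NE: P1 plays New with p = 0.8261, P2 plays New with q = 0.8261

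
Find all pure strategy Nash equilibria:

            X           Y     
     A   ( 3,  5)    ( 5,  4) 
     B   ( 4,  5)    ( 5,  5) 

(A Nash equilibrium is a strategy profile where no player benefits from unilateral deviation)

Nash equilibrium: (B, X), (B, Y)

Work:
Best responses:
  P1 vs X: payoffs [3, 4] → best response B (payoff 4)
  P1 vs Y: payoffs [5, 5] → best response A/B (payoff 5)
  P2 vs A: payoffs [5, 4] → best response X (payoff 5)
  P2 vs B: payoffs [5, 5] → best response X/Y (payoff 5)
Mutual best responses: (B,X), (B,Y) → Nash equilibria.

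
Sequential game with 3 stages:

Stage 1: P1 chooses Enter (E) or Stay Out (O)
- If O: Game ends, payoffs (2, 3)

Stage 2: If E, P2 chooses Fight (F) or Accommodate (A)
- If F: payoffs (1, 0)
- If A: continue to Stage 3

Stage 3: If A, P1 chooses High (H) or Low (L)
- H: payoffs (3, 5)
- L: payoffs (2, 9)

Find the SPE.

SPE: (E, A, H); Outcome (3, 5)

Work:
Stage 3: P1 chooses H (3 vs 2)
Stage 2: P2: F->0, A->5 (anticipating H). Choose A
Stage 1: P1: O->2, E->3 (anticipating A, H). Choose E
SPE path: E -> A -> H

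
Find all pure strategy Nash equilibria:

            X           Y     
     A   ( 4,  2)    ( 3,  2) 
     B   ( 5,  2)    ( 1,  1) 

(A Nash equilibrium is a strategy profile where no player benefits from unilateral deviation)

Nash equilibrium: (A, Y), (B, X)

Work:
Best responses:
  P1 vs X: payoffs [4, 5] → best response B (payoff 5)
  P1 vs Y: payoffs [3, 1] → best response A (payoff 3)
  P2 vs A: payoffs [2, 2] → best response X/Y (payoff 2)
  P2 vs B: payoffs [2, 1] → best response X (payoff 2)
Mutual best responses: (A,Y), (B,X) → Nash equilibria.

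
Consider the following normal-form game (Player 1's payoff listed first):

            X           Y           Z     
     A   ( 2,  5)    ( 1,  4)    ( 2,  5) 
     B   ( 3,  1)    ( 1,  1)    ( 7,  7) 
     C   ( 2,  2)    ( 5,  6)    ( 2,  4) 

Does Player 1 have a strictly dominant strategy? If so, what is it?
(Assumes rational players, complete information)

No strictly dominant strategy exists for Player 1

Work:
A strategy strictly dominates another if it gives a strictly higher payoff against every opponent action. Compare each pair of P1's strategies column-by-column:
  A vs B: [2 vs 3, 1 vs 1, 2 vs 7] → A does not strictly dominate B (column X: 2 ≤ 3)
  A vs C: [2 vs 2, 1 vs 5, 2 vs 2] → A does not strictly dominate C (column X: 2 ≤ 2)
  B vs A: [3 vs 2, 1 vs 1, 7 vs 2] → B does not strictly dominate A (column Y: 1 ≤ 1)
  B vs C: [3 vs 2, 1 vs 5, 7 vs 2] → B does not strictly dominate C (column Y: 1 ≤ 5)
  C vs A: [2 vs 2, 5 vs 1, 2 vs 2] → C does not strictly dominate A (column X: 2 ≤ 2)
  C vs B: [2 vs 3, 5 vs 1, 2 vs 7] → C does not strictly dominate B (column X: 2 ≤ 3)
No single strategy strictly dominates all others → no strictly dominant strategy.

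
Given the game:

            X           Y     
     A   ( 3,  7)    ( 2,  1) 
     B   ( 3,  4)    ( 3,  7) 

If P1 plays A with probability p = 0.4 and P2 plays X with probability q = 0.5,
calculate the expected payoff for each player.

E[P1] = 2.8, E[P2] = 4.9

Work:
E[P1] = p·q·π₁(A,X) + p·(1-q)·π₁(A,Y) + (1-p)·q·π₁(B,X) + (1-p)·(1-q)·π₁(B,Y)
= 0.4·0.5·3 + 0.4·0.5·2 + 0.6·0.5·3 + 0.6·0.5·3
= 2.8

E[P2] = 4.9 (similar calculation)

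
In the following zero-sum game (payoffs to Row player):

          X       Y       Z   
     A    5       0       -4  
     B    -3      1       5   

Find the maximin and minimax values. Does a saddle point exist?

Maximin = -3, Minimax = 1, Saddle: False

Work:
Row minimums: [-4, -3] → maximin = -3
Column maximums: [5, 1, 5] → minimax = 1
No saddle point (maximin ≠ minimax). Mixed strategy needed.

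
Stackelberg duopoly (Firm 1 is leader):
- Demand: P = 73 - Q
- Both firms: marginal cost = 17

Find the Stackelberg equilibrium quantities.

q₁* (leader) = 28.0, q₂* (follower) = 14.0

Work:
Follower's reaction: q₂ = (a - c - q₁)/2
Leader substitutes: π₁ = q₁·(a - q₁ - (a-c-q₁)/2 - c)
FOC: q₁* = (73 - 17)/2 = 28.00
Then: q₂* = (73 - 17 - 28.0)/2 = 14.00
Leader has first-mover advantage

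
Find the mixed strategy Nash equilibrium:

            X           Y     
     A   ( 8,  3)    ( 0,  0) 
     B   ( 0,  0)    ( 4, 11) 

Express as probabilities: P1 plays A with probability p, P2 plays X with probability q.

p = 0.7857, q = 0.3333

Work:
Find probabilities that make opponent indifferent:
P2 chooses q to make P1 indifferent between A and B
P1 chooses p to make P2 indifferent between X and Y
Mixed NE: P1 plays (A: 0.7857, B: 0.2143), P2 plays (X: 0.3333, Y: 0.6667)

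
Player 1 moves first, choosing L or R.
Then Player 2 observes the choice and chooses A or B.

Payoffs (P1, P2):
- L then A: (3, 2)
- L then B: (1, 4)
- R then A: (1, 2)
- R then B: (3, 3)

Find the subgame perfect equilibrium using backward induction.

P1 plays R, P2 plays B after L and B after R; Payoff (3, 3)

Work:
Backward induction:
After L: P2 chooses B → P1 gets 1
After R: P2 chooses B → P1 gets 3
P1 chooses R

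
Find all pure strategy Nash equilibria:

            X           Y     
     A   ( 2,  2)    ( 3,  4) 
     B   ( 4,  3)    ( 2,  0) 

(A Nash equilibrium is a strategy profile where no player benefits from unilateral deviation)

Nash equilibrium: (A, Y), (B, X)

Work:
Best responses:
  P1 vs X: payoffs [2, 4] → best response B (payoff 4)
  P1 vs Y: payoffs [3, 2] → best response A (payoff 3)
  P2 vs A: payoffs [2, 4] → best response Y (payoff 4)
  P2 vs B: payoffs [3, 0] → best response X (payoff 3)
Mutual best responses: (A,Y), (B,X) → Nash equilibria.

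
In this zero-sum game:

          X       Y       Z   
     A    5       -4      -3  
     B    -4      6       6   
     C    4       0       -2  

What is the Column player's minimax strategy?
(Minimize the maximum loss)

Column should play X, value = 5

Work:
Column player minimizes Row's maximum payoff:
Column X: max payoff to Row = 5
Column Y: max payoff to Row = 6
Column Z: max payoff to Row = 6
Minimum is 5, achieved by column X.
Minimax strategy: X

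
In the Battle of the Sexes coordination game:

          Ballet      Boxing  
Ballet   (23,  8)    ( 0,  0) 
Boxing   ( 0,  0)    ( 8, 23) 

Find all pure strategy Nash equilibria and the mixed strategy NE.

Pure NE: (Ballet, Ballet) and (Boxing, Boxing); Mixed NE: p = 0.7419, q = 0.2581

Work:
Check pure NE:
(Ballet, Ballet): (23, 8) - no unilateral deviation beneficial
(Boxing, Boxing): (8, 23) - no unilateral deviation beneficial
Mixed NE: P1 plays Ballet with p = 0.7419, P2 plays Ballet with q = 0.2581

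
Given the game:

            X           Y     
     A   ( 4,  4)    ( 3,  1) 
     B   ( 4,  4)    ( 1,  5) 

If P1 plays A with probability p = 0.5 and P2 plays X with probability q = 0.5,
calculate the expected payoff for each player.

E[P1] = 3.0, E[P2] = 3.5

Work:
E[P1] = p·q·π₁(A,X) + p·(1-q)·π₁(A,Y) + (1-p)·q·π₁(B,X) + (1-p)·(1-q)·π₁(B,Y)
= 0.5·0.5·4 + 0.5·0.5·3 + 0.5·0.5·4 + 0.5·0.5·1
= 3.0

E[P2] = 3.5 (similar calculation)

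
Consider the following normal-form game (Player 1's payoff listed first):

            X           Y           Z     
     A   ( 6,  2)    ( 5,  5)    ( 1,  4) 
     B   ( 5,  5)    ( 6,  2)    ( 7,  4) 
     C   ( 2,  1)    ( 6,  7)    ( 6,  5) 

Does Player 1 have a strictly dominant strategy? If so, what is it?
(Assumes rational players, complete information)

No strictly dominant strategy exists for Player 1

Work:
A strategy strictly dominates another if it gives a strictly higher payoff against every opponent action. Compare each pair of P1's strategies column-by-column:
  A vs B: [6 vs 5, 5 vs 6, 1 vs 7] → A does not strictly dominate B (column Y: 5 ≤ 6)
  A vs C: [6 vs 2, 5 vs 6, 1 vs 6] → A does not strictly dominate C (column Y: 5 ≤ 6)
  B vs A: [5 vs 6, 6 vs 5, 7 vs 1] → B does not strictly dominate A (column X: 5 ≤ 6)
  B vs C: [5 vs 2, 6 vs 6, 7 vs 6] → B does not strictly dominate C (column Y: 6 ≤ 6)
  C vs A: [2 vs 6, 6 vs 5, 6 vs 1] → C does not strictly dominate A (column X: 2 ≤ 6)
  C vs B: [2 vs 5, 6 vs 6, 6 vs 7] → C does not strictly dominate B (column X: 2 ≤ 5)
No single strategy strictly dominates all others → no strictly dominant strategy.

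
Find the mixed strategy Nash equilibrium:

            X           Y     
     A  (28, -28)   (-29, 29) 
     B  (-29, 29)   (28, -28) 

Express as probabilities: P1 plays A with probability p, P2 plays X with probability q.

p = 0.5, q = 0.5

Work:
Find probabilities that make opponent indifferent:
P2 chooses q to make P1 indifferent between A and B
P1 chooses p to make P2 indifferent between X and Y
Mixed NE: P1 plays (A: 0.5, B: 0.5), P2 plays (X: 0.5, Y: 0.5)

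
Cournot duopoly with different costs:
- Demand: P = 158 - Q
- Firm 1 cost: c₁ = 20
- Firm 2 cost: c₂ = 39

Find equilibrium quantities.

q₁* = 52.33, q₂* = 33.33

Work:
Reaction: q₁ = (158 - 20 - q₂)/2
Reaction: q₂ = (158 - 39 - q₁)/2
Solve simultaneously:
q₁* = (158 - 2×20 + 39)/3 = 52.33
q₂* = (158 - 2×39 + 20)/3 = 33.33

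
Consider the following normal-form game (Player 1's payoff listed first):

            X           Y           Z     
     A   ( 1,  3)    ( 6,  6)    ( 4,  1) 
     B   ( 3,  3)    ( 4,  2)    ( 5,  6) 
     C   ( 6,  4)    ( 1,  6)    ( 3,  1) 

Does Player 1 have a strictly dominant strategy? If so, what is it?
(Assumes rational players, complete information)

No strictly dominant strategy exists for Player 1

Work:
A strategy strictly dominates another if it gives a strictly higher payoff against every opponent action. Compare each pair of P1's strategies column-by-column:
  A vs B: [1 vs 3, 6 vs 4, 4 vs 5] → A does not strictly dominate B (column X: 1 ≤ 3)
  A vs C: [1 vs 6, 6 vs 1, 4 vs 3] → A does not strictly dominate C (column X: 1 ≤ 6)
  B vs A: [3 vs 1, 4 vs 6, 5 vs 4] → B does not strictly dominate A (column Y: 4 ≤ 6)
  B vs C: [3 vs 6, 4 vs 1, 5 vs 3] → B does not strictly dominate C (column X: 3 ≤ 6)
  C vs A: [6 vs 1, 1 vs 6, 3 vs 4] → C does not strictly dominate A (column Y: 1 ≤ 6)
  C vs B: [6 vs 3, 1 vs 4, 3 vs 5] → C does not strictly dominate B (column Y: 1 ≤ 4)
No single strategy strictly dominates all others → no strictly dominant strategy.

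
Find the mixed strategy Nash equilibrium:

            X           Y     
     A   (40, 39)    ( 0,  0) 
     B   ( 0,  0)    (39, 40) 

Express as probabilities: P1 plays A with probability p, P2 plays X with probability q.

p = 0.5063, q = 0.4937

Work:
Find probabilities that make opponent indifferent:
P2 chooses q to make P1 indifferent between A and B
P1 chooses p to make P2 indifferent between X and Y
Mixed NE: P1 plays (A: 0.5063, B: 0.4937), P2 plays (X: 0.4937, Y: 0.5063)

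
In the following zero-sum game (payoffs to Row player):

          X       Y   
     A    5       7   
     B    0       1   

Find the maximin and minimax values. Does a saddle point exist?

Maximin = 5, Minimax = 5, Saddle: True

Work:
Row minimums: [5, 0] → maximin = 5
Column maximums: [5, 7] → minimax = 5
Saddle point exists! Game value = 5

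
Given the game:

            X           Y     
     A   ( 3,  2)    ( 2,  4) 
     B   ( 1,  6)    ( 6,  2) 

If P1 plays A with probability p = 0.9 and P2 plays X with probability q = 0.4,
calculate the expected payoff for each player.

E[P1] = 2.56, E[P2] = 3.24

Work:
E[P1] = p·q·π₁(A,X) + p·(1-q)·π₁(A,Y) + (1-p)·q·π₁(B,X) + (1-p)·(1-q)·π₁(B,Y)
= 0.9·0.4·3 + 0.9·0.6·2 + 0.1·0.4·1 + 0.1·0.6·6
= 2.56

E[P2] = 3.24 (similar calculation)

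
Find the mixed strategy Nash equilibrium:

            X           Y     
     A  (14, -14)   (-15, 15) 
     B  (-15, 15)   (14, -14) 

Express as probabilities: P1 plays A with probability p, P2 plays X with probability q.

p = 0.5, q = 0.5

Work:
Find probabilities that make opponent indifferent:
P2 chooses q to make P1 indifferent between A and B
P1 chooses p to make P2 indifferent between X and Y
Mixed NE: P1 plays (A: 0.5, B: 0.5), P2 plays (X: 0.5, Y: 0.5)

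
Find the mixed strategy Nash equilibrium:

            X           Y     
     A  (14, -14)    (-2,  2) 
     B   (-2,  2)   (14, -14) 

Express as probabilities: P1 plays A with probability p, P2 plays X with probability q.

p = 0.5, q = 0.5

Work:
Find probabilities that make opponent indifferent:
P2 chooses q to make P1 indifferent between A and B
P1 chooses p to make P2 indifferent between X and Y
Mixed NE: P1 plays (A: 0.5, B: 0.5), P2 plays (X: 0.5, Y: 0.5)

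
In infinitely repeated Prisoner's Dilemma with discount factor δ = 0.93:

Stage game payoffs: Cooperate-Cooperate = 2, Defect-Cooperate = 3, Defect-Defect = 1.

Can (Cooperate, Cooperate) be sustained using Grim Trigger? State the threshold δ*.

δ* = 0.5; since δ = 0.93 ≥ 0.5, cooperation can be sustained

Work:
For Grim Trigger:
Cooperate forever: 2/(1-δ)
Defect then punished: 3 + 1·δ/(1-δ)
Need: 2/(1-δ) ≥ 3 + 1·δ/(1-δ)
Solving: δ ≥ (T-R)/(T-P) = (3-2)/(3-1) = 0.5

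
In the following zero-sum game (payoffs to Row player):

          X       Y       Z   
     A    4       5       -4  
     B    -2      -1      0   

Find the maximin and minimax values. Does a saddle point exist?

Maximin = -2, Minimax = 0, Saddle: False

Work:
Row minimums: [-4, -2] → maximin = -2
Column maximums: [4, 5, 0] → minimax = 0
No saddle point (maximin ≠ minimax). Mixed strategy needed.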